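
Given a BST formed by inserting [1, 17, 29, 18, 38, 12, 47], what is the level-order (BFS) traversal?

Tree insertion order: [1, 17, 29, 18, 38, 12, 47]
Tree (level-order array): [1, None, 17, 12, 29, None, None, 18, 38, None, None, None, 47]
BFS from the root, enqueuing left then right child of each popped node:
  queue [1] -> pop 1, enqueue [17], visited so far: [1]
  queue [17] -> pop 17, enqueue [12, 29], visited so far: [1, 17]
  queue [12, 29] -> pop 12, enqueue [none], visited so far: [1, 17, 12]
  queue [29] -> pop 29, enqueue [18, 38], visited so far: [1, 17, 12, 29]
  queue [18, 38] -> pop 18, enqueue [none], visited so far: [1, 17, 12, 29, 18]
  queue [38] -> pop 38, enqueue [47], visited so far: [1, 17, 12, 29, 18, 38]
  queue [47] -> pop 47, enqueue [none], visited so far: [1, 17, 12, 29, 18, 38, 47]
Result: [1, 17, 12, 29, 18, 38, 47]


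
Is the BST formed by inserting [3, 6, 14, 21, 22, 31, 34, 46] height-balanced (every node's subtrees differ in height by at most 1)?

Tree (level-order array): [3, None, 6, None, 14, None, 21, None, 22, None, 31, None, 34, None, 46]
Definition: a tree is height-balanced if, at every node, |h(left) - h(right)| <= 1 (empty subtree has height -1).
Bottom-up per-node check:
  node 46: h_left=-1, h_right=-1, diff=0 [OK], height=0
  node 34: h_left=-1, h_right=0, diff=1 [OK], height=1
  node 31: h_left=-1, h_right=1, diff=2 [FAIL (|-1-1|=2 > 1)], height=2
  node 22: h_left=-1, h_right=2, diff=3 [FAIL (|-1-2|=3 > 1)], height=3
  node 21: h_left=-1, h_right=3, diff=4 [FAIL (|-1-3|=4 > 1)], height=4
  node 14: h_left=-1, h_right=4, diff=5 [FAIL (|-1-4|=5 > 1)], height=5
  node 6: h_left=-1, h_right=5, diff=6 [FAIL (|-1-5|=6 > 1)], height=6
  node 3: h_left=-1, h_right=6, diff=7 [FAIL (|-1-6|=7 > 1)], height=7
Node 31 violates the condition: |-1 - 1| = 2 > 1.
Result: Not balanced


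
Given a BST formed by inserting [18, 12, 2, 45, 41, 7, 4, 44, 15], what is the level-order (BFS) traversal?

Tree insertion order: [18, 12, 2, 45, 41, 7, 4, 44, 15]
Tree (level-order array): [18, 12, 45, 2, 15, 41, None, None, 7, None, None, None, 44, 4]
BFS from the root, enqueuing left then right child of each popped node:
  queue [18] -> pop 18, enqueue [12, 45], visited so far: [18]
  queue [12, 45] -> pop 12, enqueue [2, 15], visited so far: [18, 12]
  queue [45, 2, 15] -> pop 45, enqueue [41], visited so far: [18, 12, 45]
  queue [2, 15, 41] -> pop 2, enqueue [7], visited so far: [18, 12, 45, 2]
  queue [15, 41, 7] -> pop 15, enqueue [none], visited so far: [18, 12, 45, 2, 15]
  queue [41, 7] -> pop 41, enqueue [44], visited so far: [18, 12, 45, 2, 15, 41]
  queue [7, 44] -> pop 7, enqueue [4], visited so far: [18, 12, 45, 2, 15, 41, 7]
  queue [44, 4] -> pop 44, enqueue [none], visited so far: [18, 12, 45, 2, 15, 41, 7, 44]
  queue [4] -> pop 4, enqueue [none], visited so far: [18, 12, 45, 2, 15, 41, 7, 44, 4]
Result: [18, 12, 45, 2, 15, 41, 7, 44, 4]


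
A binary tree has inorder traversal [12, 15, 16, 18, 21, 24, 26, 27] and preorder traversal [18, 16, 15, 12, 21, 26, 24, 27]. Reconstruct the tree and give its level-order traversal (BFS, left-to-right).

Inorder:  [12, 15, 16, 18, 21, 24, 26, 27]
Preorder: [18, 16, 15, 12, 21, 26, 24, 27]
Algorithm: preorder visits root first, so consume preorder in order;
for each root, split the current inorder slice at that value into
left-subtree inorder and right-subtree inorder, then recurse.
Recursive splits:
  root=18; inorder splits into left=[12, 15, 16], right=[21, 24, 26, 27]
  root=16; inorder splits into left=[12, 15], right=[]
  root=15; inorder splits into left=[12], right=[]
  root=12; inorder splits into left=[], right=[]
  root=21; inorder splits into left=[], right=[24, 26, 27]
  root=26; inorder splits into left=[24], right=[27]
  root=24; inorder splits into left=[], right=[]
  root=27; inorder splits into left=[], right=[]
Reconstructed level-order: [18, 16, 21, 15, 26, 12, 24, 27]


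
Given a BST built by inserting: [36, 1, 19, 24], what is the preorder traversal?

Tree insertion order: [36, 1, 19, 24]
Tree (level-order array): [36, 1, None, None, 19, None, 24]
Preorder traversal: [36, 1, 19, 24]


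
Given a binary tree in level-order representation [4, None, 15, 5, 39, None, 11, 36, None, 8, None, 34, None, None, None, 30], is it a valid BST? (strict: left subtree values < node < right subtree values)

Level-order array: [4, None, 15, 5, 39, None, 11, 36, None, 8, None, 34, None, None, None, 30]
Validate using subtree bounds (lo, hi): at each node, require lo < value < hi,
then recurse left with hi=value and right with lo=value.
Preorder trace (stopping at first violation):
  at node 4 with bounds (-inf, +inf): OK
  at node 15 with bounds (4, +inf): OK
  at node 5 with bounds (4, 15): OK
  at node 11 with bounds (5, 15): OK
  at node 8 with bounds (5, 11): OK
  at node 39 with bounds (15, +inf): OK
  at node 36 with bounds (15, 39): OK
  at node 34 with bounds (15, 36): OK
  at node 30 with bounds (15, 34): OK
No violation found at any node.
Result: Valid BST


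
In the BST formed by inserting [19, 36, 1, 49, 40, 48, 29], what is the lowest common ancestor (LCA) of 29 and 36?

Tree insertion order: [19, 36, 1, 49, 40, 48, 29]
Tree (level-order array): [19, 1, 36, None, None, 29, 49, None, None, 40, None, None, 48]
In a BST, the LCA of p=29, q=36 is the first node v on the
root-to-leaf path with p <= v <= q (go left if both < v, right if both > v).
Walk from root:
  at 19: both 29 and 36 > 19, go right
  at 36: 29 <= 36 <= 36, this is the LCA
LCA = 36


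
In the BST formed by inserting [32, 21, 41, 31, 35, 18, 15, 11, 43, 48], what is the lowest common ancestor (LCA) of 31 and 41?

Tree insertion order: [32, 21, 41, 31, 35, 18, 15, 11, 43, 48]
Tree (level-order array): [32, 21, 41, 18, 31, 35, 43, 15, None, None, None, None, None, None, 48, 11]
In a BST, the LCA of p=31, q=41 is the first node v on the
root-to-leaf path with p <= v <= q (go left if both < v, right if both > v).
Walk from root:
  at 32: 31 <= 32 <= 41, this is the LCA
LCA = 32


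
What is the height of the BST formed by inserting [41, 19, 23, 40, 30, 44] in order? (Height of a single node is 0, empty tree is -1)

Insertion order: [41, 19, 23, 40, 30, 44]
Tree (level-order array): [41, 19, 44, None, 23, None, None, None, 40, 30]
Compute height bottom-up (empty subtree = -1):
  height(30) = 1 + max(-1, -1) = 0
  height(40) = 1 + max(0, -1) = 1
  height(23) = 1 + max(-1, 1) = 2
  height(19) = 1 + max(-1, 2) = 3
  height(44) = 1 + max(-1, -1) = 0
  height(41) = 1 + max(3, 0) = 4
Height = 4


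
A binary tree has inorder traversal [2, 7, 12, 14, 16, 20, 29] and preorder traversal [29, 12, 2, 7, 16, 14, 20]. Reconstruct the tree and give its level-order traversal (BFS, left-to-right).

Inorder:  [2, 7, 12, 14, 16, 20, 29]
Preorder: [29, 12, 2, 7, 16, 14, 20]
Algorithm: preorder visits root first, so consume preorder in order;
for each root, split the current inorder slice at that value into
left-subtree inorder and right-subtree inorder, then recurse.
Recursive splits:
  root=29; inorder splits into left=[2, 7, 12, 14, 16, 20], right=[]
  root=12; inorder splits into left=[2, 7], right=[14, 16, 20]
  root=2; inorder splits into left=[], right=[7]
  root=7; inorder splits into left=[], right=[]
  root=16; inorder splits into left=[14], right=[20]
  root=14; inorder splits into left=[], right=[]
  root=20; inorder splits into left=[], right=[]
Reconstructed level-order: [29, 12, 2, 16, 7, 14, 20]


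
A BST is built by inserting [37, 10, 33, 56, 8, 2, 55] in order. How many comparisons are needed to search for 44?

Search path for 44: 37 -> 56 -> 55
Found: False
Comparisons: 3


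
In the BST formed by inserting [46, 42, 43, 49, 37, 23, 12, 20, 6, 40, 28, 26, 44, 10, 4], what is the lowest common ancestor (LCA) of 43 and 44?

Tree insertion order: [46, 42, 43, 49, 37, 23, 12, 20, 6, 40, 28, 26, 44, 10, 4]
Tree (level-order array): [46, 42, 49, 37, 43, None, None, 23, 40, None, 44, 12, 28, None, None, None, None, 6, 20, 26, None, 4, 10]
In a BST, the LCA of p=43, q=44 is the first node v on the
root-to-leaf path with p <= v <= q (go left if both < v, right if both > v).
Walk from root:
  at 46: both 43 and 44 < 46, go left
  at 42: both 43 and 44 > 42, go right
  at 43: 43 <= 43 <= 44, this is the LCA
LCA = 43


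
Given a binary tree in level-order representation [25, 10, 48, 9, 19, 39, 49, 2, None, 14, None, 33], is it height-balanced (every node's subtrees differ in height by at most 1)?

Tree (level-order array): [25, 10, 48, 9, 19, 39, 49, 2, None, 14, None, 33]
Definition: a tree is height-balanced if, at every node, |h(left) - h(right)| <= 1 (empty subtree has height -1).
Bottom-up per-node check:
  node 2: h_left=-1, h_right=-1, diff=0 [OK], height=0
  node 9: h_left=0, h_right=-1, diff=1 [OK], height=1
  node 14: h_left=-1, h_right=-1, diff=0 [OK], height=0
  node 19: h_left=0, h_right=-1, diff=1 [OK], height=1
  node 10: h_left=1, h_right=1, diff=0 [OK], height=2
  node 33: h_left=-1, h_right=-1, diff=0 [OK], height=0
  node 39: h_left=0, h_right=-1, diff=1 [OK], height=1
  node 49: h_left=-1, h_right=-1, diff=0 [OK], height=0
  node 48: h_left=1, h_right=0, diff=1 [OK], height=2
  node 25: h_left=2, h_right=2, diff=0 [OK], height=3
All nodes satisfy the balance condition.
Result: Balanced


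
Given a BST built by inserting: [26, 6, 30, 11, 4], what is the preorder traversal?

Tree insertion order: [26, 6, 30, 11, 4]
Tree (level-order array): [26, 6, 30, 4, 11]
Preorder traversal: [26, 6, 4, 11, 30]


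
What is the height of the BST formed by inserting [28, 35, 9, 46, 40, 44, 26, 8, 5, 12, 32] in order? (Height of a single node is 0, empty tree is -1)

Insertion order: [28, 35, 9, 46, 40, 44, 26, 8, 5, 12, 32]
Tree (level-order array): [28, 9, 35, 8, 26, 32, 46, 5, None, 12, None, None, None, 40, None, None, None, None, None, None, 44]
Compute height bottom-up (empty subtree = -1):
  height(5) = 1 + max(-1, -1) = 0
  height(8) = 1 + max(0, -1) = 1
  height(12) = 1 + max(-1, -1) = 0
  height(26) = 1 + max(0, -1) = 1
  height(9) = 1 + max(1, 1) = 2
  height(32) = 1 + max(-1, -1) = 0
  height(44) = 1 + max(-1, -1) = 0
  height(40) = 1 + max(-1, 0) = 1
  height(46) = 1 + max(1, -1) = 2
  height(35) = 1 + max(0, 2) = 3
  height(28) = 1 + max(2, 3) = 4
Height = 4


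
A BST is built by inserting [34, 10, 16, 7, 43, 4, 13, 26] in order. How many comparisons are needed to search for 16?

Search path for 16: 34 -> 10 -> 16
Found: True
Comparisons: 3


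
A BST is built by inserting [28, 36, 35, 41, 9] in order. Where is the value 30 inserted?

Starting tree (level order): [28, 9, 36, None, None, 35, 41]
Insertion path: 28 -> 36 -> 35
Result: insert 30 as left child of 35
Final tree (level order): [28, 9, 36, None, None, 35, 41, 30]


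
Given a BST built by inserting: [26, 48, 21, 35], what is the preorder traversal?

Tree insertion order: [26, 48, 21, 35]
Tree (level-order array): [26, 21, 48, None, None, 35]
Preorder traversal: [26, 21, 48, 35]


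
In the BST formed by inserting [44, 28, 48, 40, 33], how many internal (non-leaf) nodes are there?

Tree built from: [44, 28, 48, 40, 33]
Tree (level-order array): [44, 28, 48, None, 40, None, None, 33]
Rule: An internal node has at least one child.
Per-node child counts:
  node 44: 2 child(ren)
  node 28: 1 child(ren)
  node 40: 1 child(ren)
  node 33: 0 child(ren)
  node 48: 0 child(ren)
Matching nodes: [44, 28, 40]
Count of internal (non-leaf) nodes: 3


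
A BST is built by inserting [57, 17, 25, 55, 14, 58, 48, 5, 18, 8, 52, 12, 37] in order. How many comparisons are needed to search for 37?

Search path for 37: 57 -> 17 -> 25 -> 55 -> 48 -> 37
Found: True
Comparisons: 6


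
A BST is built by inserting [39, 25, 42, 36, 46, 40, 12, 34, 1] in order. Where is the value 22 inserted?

Starting tree (level order): [39, 25, 42, 12, 36, 40, 46, 1, None, 34]
Insertion path: 39 -> 25 -> 12
Result: insert 22 as right child of 12
Final tree (level order): [39, 25, 42, 12, 36, 40, 46, 1, 22, 34]


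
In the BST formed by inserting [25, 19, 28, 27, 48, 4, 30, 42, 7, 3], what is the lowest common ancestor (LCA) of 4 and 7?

Tree insertion order: [25, 19, 28, 27, 48, 4, 30, 42, 7, 3]
Tree (level-order array): [25, 19, 28, 4, None, 27, 48, 3, 7, None, None, 30, None, None, None, None, None, None, 42]
In a BST, the LCA of p=4, q=7 is the first node v on the
root-to-leaf path with p <= v <= q (go left if both < v, right if both > v).
Walk from root:
  at 25: both 4 and 7 < 25, go left
  at 19: both 4 and 7 < 19, go left
  at 4: 4 <= 4 <= 7, this is the LCA
LCA = 4


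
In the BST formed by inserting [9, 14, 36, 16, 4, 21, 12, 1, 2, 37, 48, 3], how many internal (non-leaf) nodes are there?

Tree built from: [9, 14, 36, 16, 4, 21, 12, 1, 2, 37, 48, 3]
Tree (level-order array): [9, 4, 14, 1, None, 12, 36, None, 2, None, None, 16, 37, None, 3, None, 21, None, 48]
Rule: An internal node has at least one child.
Per-node child counts:
  node 9: 2 child(ren)
  node 4: 1 child(ren)
  node 1: 1 child(ren)
  node 2: 1 child(ren)
  node 3: 0 child(ren)
  node 14: 2 child(ren)
  node 12: 0 child(ren)
  node 36: 2 child(ren)
  node 16: 1 child(ren)
  node 21: 0 child(ren)
  node 37: 1 child(ren)
  node 48: 0 child(ren)
Matching nodes: [9, 4, 1, 2, 14, 36, 16, 37]
Count of internal (non-leaf) nodes: 8


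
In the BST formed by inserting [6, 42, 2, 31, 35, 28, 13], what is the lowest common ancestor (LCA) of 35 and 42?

Tree insertion order: [6, 42, 2, 31, 35, 28, 13]
Tree (level-order array): [6, 2, 42, None, None, 31, None, 28, 35, 13]
In a BST, the LCA of p=35, q=42 is the first node v on the
root-to-leaf path with p <= v <= q (go left if both < v, right if both > v).
Walk from root:
  at 6: both 35 and 42 > 6, go right
  at 42: 35 <= 42 <= 42, this is the LCA
LCA = 42


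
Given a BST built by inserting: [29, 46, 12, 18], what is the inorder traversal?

Tree insertion order: [29, 46, 12, 18]
Tree (level-order array): [29, 12, 46, None, 18]
Inorder traversal: [12, 18, 29, 46]


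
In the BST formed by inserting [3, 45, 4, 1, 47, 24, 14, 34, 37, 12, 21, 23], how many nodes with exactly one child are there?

Tree built from: [3, 45, 4, 1, 47, 24, 14, 34, 37, 12, 21, 23]
Tree (level-order array): [3, 1, 45, None, None, 4, 47, None, 24, None, None, 14, 34, 12, 21, None, 37, None, None, None, 23]
Rule: These are nodes with exactly 1 non-null child.
Per-node child counts:
  node 3: 2 child(ren)
  node 1: 0 child(ren)
  node 45: 2 child(ren)
  node 4: 1 child(ren)
  node 24: 2 child(ren)
  node 14: 2 child(ren)
  node 12: 0 child(ren)
  node 21: 1 child(ren)
  node 23: 0 child(ren)
  node 34: 1 child(ren)
  node 37: 0 child(ren)
  node 47: 0 child(ren)
Matching nodes: [4, 21, 34]
Count of nodes with exactly one child: 3


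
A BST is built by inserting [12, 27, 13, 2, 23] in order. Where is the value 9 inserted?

Starting tree (level order): [12, 2, 27, None, None, 13, None, None, 23]
Insertion path: 12 -> 2
Result: insert 9 as right child of 2
Final tree (level order): [12, 2, 27, None, 9, 13, None, None, None, None, 23]


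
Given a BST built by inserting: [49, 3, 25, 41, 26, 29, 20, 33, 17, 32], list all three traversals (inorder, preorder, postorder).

Tree insertion order: [49, 3, 25, 41, 26, 29, 20, 33, 17, 32]
Tree (level-order array): [49, 3, None, None, 25, 20, 41, 17, None, 26, None, None, None, None, 29, None, 33, 32]
Inorder (L, root, R): [3, 17, 20, 25, 26, 29, 32, 33, 41, 49]
Preorder (root, L, R): [49, 3, 25, 20, 17, 41, 26, 29, 33, 32]
Postorder (L, R, root): [17, 20, 32, 33, 29, 26, 41, 25, 3, 49]


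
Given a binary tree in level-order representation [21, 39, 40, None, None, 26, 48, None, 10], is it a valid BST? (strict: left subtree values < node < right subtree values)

Level-order array: [21, 39, 40, None, None, 26, 48, None, 10]
Validate using subtree bounds (lo, hi): at each node, require lo < value < hi,
then recurse left with hi=value and right with lo=value.
Preorder trace (stopping at first violation):
  at node 21 with bounds (-inf, +inf): OK
  at node 39 with bounds (-inf, 21): VIOLATION
Node 39 violates its bound: not (-inf < 39 < 21).
Result: Not a valid BST


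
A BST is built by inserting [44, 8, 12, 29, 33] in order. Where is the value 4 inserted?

Starting tree (level order): [44, 8, None, None, 12, None, 29, None, 33]
Insertion path: 44 -> 8
Result: insert 4 as left child of 8
Final tree (level order): [44, 8, None, 4, 12, None, None, None, 29, None, 33]


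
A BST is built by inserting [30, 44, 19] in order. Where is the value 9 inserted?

Starting tree (level order): [30, 19, 44]
Insertion path: 30 -> 19
Result: insert 9 as left child of 19
Final tree (level order): [30, 19, 44, 9]


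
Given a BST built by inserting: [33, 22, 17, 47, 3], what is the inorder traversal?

Tree insertion order: [33, 22, 17, 47, 3]
Tree (level-order array): [33, 22, 47, 17, None, None, None, 3]
Inorder traversal: [3, 17, 22, 33, 47]


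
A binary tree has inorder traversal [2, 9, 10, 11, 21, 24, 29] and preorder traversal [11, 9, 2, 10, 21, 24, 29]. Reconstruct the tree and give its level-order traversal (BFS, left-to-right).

Inorder:  [2, 9, 10, 11, 21, 24, 29]
Preorder: [11, 9, 2, 10, 21, 24, 29]
Algorithm: preorder visits root first, so consume preorder in order;
for each root, split the current inorder slice at that value into
left-subtree inorder and right-subtree inorder, then recurse.
Recursive splits:
  root=11; inorder splits into left=[2, 9, 10], right=[21, 24, 29]
  root=9; inorder splits into left=[2], right=[10]
  root=2; inorder splits into left=[], right=[]
  root=10; inorder splits into left=[], right=[]
  root=21; inorder splits into left=[], right=[24, 29]
  root=24; inorder splits into left=[], right=[29]
  root=29; inorder splits into left=[], right=[]
Reconstructed level-order: [11, 9, 21, 2, 10, 24, 29]


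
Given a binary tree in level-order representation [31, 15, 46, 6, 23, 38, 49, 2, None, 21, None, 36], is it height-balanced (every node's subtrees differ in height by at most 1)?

Tree (level-order array): [31, 15, 46, 6, 23, 38, 49, 2, None, 21, None, 36]
Definition: a tree is height-balanced if, at every node, |h(left) - h(right)| <= 1 (empty subtree has height -1).
Bottom-up per-node check:
  node 2: h_left=-1, h_right=-1, diff=0 [OK], height=0
  node 6: h_left=0, h_right=-1, diff=1 [OK], height=1
  node 21: h_left=-1, h_right=-1, diff=0 [OK], height=0
  node 23: h_left=0, h_right=-1, diff=1 [OK], height=1
  node 15: h_left=1, h_right=1, diff=0 [OK], height=2
  node 36: h_left=-1, h_right=-1, diff=0 [OK], height=0
  node 38: h_left=0, h_right=-1, diff=1 [OK], height=1
  node 49: h_left=-1, h_right=-1, diff=0 [OK], height=0
  node 46: h_left=1, h_right=0, diff=1 [OK], height=2
  node 31: h_left=2, h_right=2, diff=0 [OK], height=3
All nodes satisfy the balance condition.
Result: Balanced


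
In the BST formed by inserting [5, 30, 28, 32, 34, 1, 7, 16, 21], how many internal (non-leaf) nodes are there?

Tree built from: [5, 30, 28, 32, 34, 1, 7, 16, 21]
Tree (level-order array): [5, 1, 30, None, None, 28, 32, 7, None, None, 34, None, 16, None, None, None, 21]
Rule: An internal node has at least one child.
Per-node child counts:
  node 5: 2 child(ren)
  node 1: 0 child(ren)
  node 30: 2 child(ren)
  node 28: 1 child(ren)
  node 7: 1 child(ren)
  node 16: 1 child(ren)
  node 21: 0 child(ren)
  node 32: 1 child(ren)
  node 34: 0 child(ren)
Matching nodes: [5, 30, 28, 7, 16, 32]
Count of internal (non-leaf) nodes: 6


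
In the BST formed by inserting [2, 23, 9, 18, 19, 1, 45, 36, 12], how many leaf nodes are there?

Tree built from: [2, 23, 9, 18, 19, 1, 45, 36, 12]
Tree (level-order array): [2, 1, 23, None, None, 9, 45, None, 18, 36, None, 12, 19]
Rule: A leaf has 0 children.
Per-node child counts:
  node 2: 2 child(ren)
  node 1: 0 child(ren)
  node 23: 2 child(ren)
  node 9: 1 child(ren)
  node 18: 2 child(ren)
  node 12: 0 child(ren)
  node 19: 0 child(ren)
  node 45: 1 child(ren)
  node 36: 0 child(ren)
Matching nodes: [1, 12, 19, 36]
Count of leaf nodes: 4


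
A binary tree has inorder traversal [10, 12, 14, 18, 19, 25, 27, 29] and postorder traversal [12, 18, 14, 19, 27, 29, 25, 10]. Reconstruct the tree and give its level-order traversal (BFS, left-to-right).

Inorder:   [10, 12, 14, 18, 19, 25, 27, 29]
Postorder: [12, 18, 14, 19, 27, 29, 25, 10]
Algorithm: postorder visits root last, so walk postorder right-to-left;
each value is the root of the current inorder slice — split it at that
value, recurse on the right subtree first, then the left.
Recursive splits:
  root=10; inorder splits into left=[], right=[12, 14, 18, 19, 25, 27, 29]
  root=25; inorder splits into left=[12, 14, 18, 19], right=[27, 29]
  root=29; inorder splits into left=[27], right=[]
  root=27; inorder splits into left=[], right=[]
  root=19; inorder splits into left=[12, 14, 18], right=[]
  root=14; inorder splits into left=[12], right=[18]
  root=18; inorder splits into left=[], right=[]
  root=12; inorder splits into left=[], right=[]
Reconstructed level-order: [10, 25, 19, 29, 14, 27, 12, 18]


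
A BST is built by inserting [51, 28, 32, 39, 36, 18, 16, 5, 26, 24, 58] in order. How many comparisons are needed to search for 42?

Search path for 42: 51 -> 28 -> 32 -> 39
Found: False
Comparisons: 4


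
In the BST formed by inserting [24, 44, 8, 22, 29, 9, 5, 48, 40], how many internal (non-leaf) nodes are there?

Tree built from: [24, 44, 8, 22, 29, 9, 5, 48, 40]
Tree (level-order array): [24, 8, 44, 5, 22, 29, 48, None, None, 9, None, None, 40]
Rule: An internal node has at least one child.
Per-node child counts:
  node 24: 2 child(ren)
  node 8: 2 child(ren)
  node 5: 0 child(ren)
  node 22: 1 child(ren)
  node 9: 0 child(ren)
  node 44: 2 child(ren)
  node 29: 1 child(ren)
  node 40: 0 child(ren)
  node 48: 0 child(ren)
Matching nodes: [24, 8, 22, 44, 29]
Count of internal (non-leaf) nodes: 5


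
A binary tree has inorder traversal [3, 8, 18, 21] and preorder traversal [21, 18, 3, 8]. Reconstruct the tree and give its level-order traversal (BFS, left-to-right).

Inorder:  [3, 8, 18, 21]
Preorder: [21, 18, 3, 8]
Algorithm: preorder visits root first, so consume preorder in order;
for each root, split the current inorder slice at that value into
left-subtree inorder and right-subtree inorder, then recurse.
Recursive splits:
  root=21; inorder splits into left=[3, 8, 18], right=[]
  root=18; inorder splits into left=[3, 8], right=[]
  root=3; inorder splits into left=[], right=[8]
  root=8; inorder splits into left=[], right=[]
Reconstructed level-order: [21, 18, 3, 8]


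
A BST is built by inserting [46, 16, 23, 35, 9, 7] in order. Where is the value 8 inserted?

Starting tree (level order): [46, 16, None, 9, 23, 7, None, None, 35]
Insertion path: 46 -> 16 -> 9 -> 7
Result: insert 8 as right child of 7
Final tree (level order): [46, 16, None, 9, 23, 7, None, None, 35, None, 8]


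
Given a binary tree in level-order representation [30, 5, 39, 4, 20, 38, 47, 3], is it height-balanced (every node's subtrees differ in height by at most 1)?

Tree (level-order array): [30, 5, 39, 4, 20, 38, 47, 3]
Definition: a tree is height-balanced if, at every node, |h(left) - h(right)| <= 1 (empty subtree has height -1).
Bottom-up per-node check:
  node 3: h_left=-1, h_right=-1, diff=0 [OK], height=0
  node 4: h_left=0, h_right=-1, diff=1 [OK], height=1
  node 20: h_left=-1, h_right=-1, diff=0 [OK], height=0
  node 5: h_left=1, h_right=0, diff=1 [OK], height=2
  node 38: h_left=-1, h_right=-1, diff=0 [OK], height=0
  node 47: h_left=-1, h_right=-1, diff=0 [OK], height=0
  node 39: h_left=0, h_right=0, diff=0 [OK], height=1
  node 30: h_left=2, h_right=1, diff=1 [OK], height=3
All nodes satisfy the balance condition.
Result: Balanced


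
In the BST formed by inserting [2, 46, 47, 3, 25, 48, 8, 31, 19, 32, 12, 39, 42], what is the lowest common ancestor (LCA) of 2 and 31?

Tree insertion order: [2, 46, 47, 3, 25, 48, 8, 31, 19, 32, 12, 39, 42]
Tree (level-order array): [2, None, 46, 3, 47, None, 25, None, 48, 8, 31, None, None, None, 19, None, 32, 12, None, None, 39, None, None, None, 42]
In a BST, the LCA of p=2, q=31 is the first node v on the
root-to-leaf path with p <= v <= q (go left if both < v, right if both > v).
Walk from root:
  at 2: 2 <= 2 <= 31, this is the LCA
LCA = 2


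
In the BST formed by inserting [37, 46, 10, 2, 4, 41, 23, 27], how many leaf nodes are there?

Tree built from: [37, 46, 10, 2, 4, 41, 23, 27]
Tree (level-order array): [37, 10, 46, 2, 23, 41, None, None, 4, None, 27]
Rule: A leaf has 0 children.
Per-node child counts:
  node 37: 2 child(ren)
  node 10: 2 child(ren)
  node 2: 1 child(ren)
  node 4: 0 child(ren)
  node 23: 1 child(ren)
  node 27: 0 child(ren)
  node 46: 1 child(ren)
  node 41: 0 child(ren)
Matching nodes: [4, 27, 41]
Count of leaf nodes: 3


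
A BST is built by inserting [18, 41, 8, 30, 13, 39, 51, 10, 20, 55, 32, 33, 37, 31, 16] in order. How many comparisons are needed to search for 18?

Search path for 18: 18
Found: True
Comparisons: 1


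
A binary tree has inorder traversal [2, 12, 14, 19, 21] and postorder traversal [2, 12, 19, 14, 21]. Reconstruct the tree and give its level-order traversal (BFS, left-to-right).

Inorder:   [2, 12, 14, 19, 21]
Postorder: [2, 12, 19, 14, 21]
Algorithm: postorder visits root last, so walk postorder right-to-left;
each value is the root of the current inorder slice — split it at that
value, recurse on the right subtree first, then the left.
Recursive splits:
  root=21; inorder splits into left=[2, 12, 14, 19], right=[]
  root=14; inorder splits into left=[2, 12], right=[19]
  root=19; inorder splits into left=[], right=[]
  root=12; inorder splits into left=[2], right=[]
  root=2; inorder splits into left=[], right=[]
Reconstructed level-order: [21, 14, 12, 19, 2]


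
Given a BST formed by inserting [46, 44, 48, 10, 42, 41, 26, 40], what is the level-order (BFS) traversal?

Tree insertion order: [46, 44, 48, 10, 42, 41, 26, 40]
Tree (level-order array): [46, 44, 48, 10, None, None, None, None, 42, 41, None, 26, None, None, 40]
BFS from the root, enqueuing left then right child of each popped node:
  queue [46] -> pop 46, enqueue [44, 48], visited so far: [46]
  queue [44, 48] -> pop 44, enqueue [10], visited so far: [46, 44]
  queue [48, 10] -> pop 48, enqueue [none], visited so far: [46, 44, 48]
  queue [10] -> pop 10, enqueue [42], visited so far: [46, 44, 48, 10]
  queue [42] -> pop 42, enqueue [41], visited so far: [46, 44, 48, 10, 42]
  queue [41] -> pop 41, enqueue [26], visited so far: [46, 44, 48, 10, 42, 41]
  queue [26] -> pop 26, enqueue [40], visited so far: [46, 44, 48, 10, 42, 41, 26]
  queue [40] -> pop 40, enqueue [none], visited so far: [46, 44, 48, 10, 42, 41, 26, 40]
Result: [46, 44, 48, 10, 42, 41, 26, 40]


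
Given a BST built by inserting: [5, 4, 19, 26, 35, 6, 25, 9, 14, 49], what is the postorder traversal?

Tree insertion order: [5, 4, 19, 26, 35, 6, 25, 9, 14, 49]
Tree (level-order array): [5, 4, 19, None, None, 6, 26, None, 9, 25, 35, None, 14, None, None, None, 49]
Postorder traversal: [4, 14, 9, 6, 25, 49, 35, 26, 19, 5]


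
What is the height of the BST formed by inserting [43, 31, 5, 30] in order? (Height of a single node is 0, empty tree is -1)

Insertion order: [43, 31, 5, 30]
Tree (level-order array): [43, 31, None, 5, None, None, 30]
Compute height bottom-up (empty subtree = -1):
  height(30) = 1 + max(-1, -1) = 0
  height(5) = 1 + max(-1, 0) = 1
  height(31) = 1 + max(1, -1) = 2
  height(43) = 1 + max(2, -1) = 3
Height = 3


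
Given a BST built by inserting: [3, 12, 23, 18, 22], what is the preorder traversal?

Tree insertion order: [3, 12, 23, 18, 22]
Tree (level-order array): [3, None, 12, None, 23, 18, None, None, 22]
Preorder traversal: [3, 12, 23, 18, 22]


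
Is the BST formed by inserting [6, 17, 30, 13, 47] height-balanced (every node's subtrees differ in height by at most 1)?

Tree (level-order array): [6, None, 17, 13, 30, None, None, None, 47]
Definition: a tree is height-balanced if, at every node, |h(left) - h(right)| <= 1 (empty subtree has height -1).
Bottom-up per-node check:
  node 13: h_left=-1, h_right=-1, diff=0 [OK], height=0
  node 47: h_left=-1, h_right=-1, diff=0 [OK], height=0
  node 30: h_left=-1, h_right=0, diff=1 [OK], height=1
  node 17: h_left=0, h_right=1, diff=1 [OK], height=2
  node 6: h_left=-1, h_right=2, diff=3 [FAIL (|-1-2|=3 > 1)], height=3
Node 6 violates the condition: |-1 - 2| = 3 > 1.
Result: Not balanced


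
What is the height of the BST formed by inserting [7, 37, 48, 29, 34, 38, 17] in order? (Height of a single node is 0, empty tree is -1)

Insertion order: [7, 37, 48, 29, 34, 38, 17]
Tree (level-order array): [7, None, 37, 29, 48, 17, 34, 38]
Compute height bottom-up (empty subtree = -1):
  height(17) = 1 + max(-1, -1) = 0
  height(34) = 1 + max(-1, -1) = 0
  height(29) = 1 + max(0, 0) = 1
  height(38) = 1 + max(-1, -1) = 0
  height(48) = 1 + max(0, -1) = 1
  height(37) = 1 + max(1, 1) = 2
  height(7) = 1 + max(-1, 2) = 3
Height = 3


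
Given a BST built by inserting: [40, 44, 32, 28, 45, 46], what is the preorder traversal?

Tree insertion order: [40, 44, 32, 28, 45, 46]
Tree (level-order array): [40, 32, 44, 28, None, None, 45, None, None, None, 46]
Preorder traversal: [40, 32, 28, 44, 45, 46]


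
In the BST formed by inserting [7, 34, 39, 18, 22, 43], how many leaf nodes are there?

Tree built from: [7, 34, 39, 18, 22, 43]
Tree (level-order array): [7, None, 34, 18, 39, None, 22, None, 43]
Rule: A leaf has 0 children.
Per-node child counts:
  node 7: 1 child(ren)
  node 34: 2 child(ren)
  node 18: 1 child(ren)
  node 22: 0 child(ren)
  node 39: 1 child(ren)
  node 43: 0 child(ren)
Matching nodes: [22, 43]
Count of leaf nodes: 2


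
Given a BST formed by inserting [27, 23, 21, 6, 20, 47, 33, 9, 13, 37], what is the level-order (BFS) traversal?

Tree insertion order: [27, 23, 21, 6, 20, 47, 33, 9, 13, 37]
Tree (level-order array): [27, 23, 47, 21, None, 33, None, 6, None, None, 37, None, 20, None, None, 9, None, None, 13]
BFS from the root, enqueuing left then right child of each popped node:
  queue [27] -> pop 27, enqueue [23, 47], visited so far: [27]
  queue [23, 47] -> pop 23, enqueue [21], visited so far: [27, 23]
  queue [47, 21] -> pop 47, enqueue [33], visited so far: [27, 23, 47]
  queue [21, 33] -> pop 21, enqueue [6], visited so far: [27, 23, 47, 21]
  queue [33, 6] -> pop 33, enqueue [37], visited so far: [27, 23, 47, 21, 33]
  queue [6, 37] -> pop 6, enqueue [20], visited so far: [27, 23, 47, 21, 33, 6]
  queue [37, 20] -> pop 37, enqueue [none], visited so far: [27, 23, 47, 21, 33, 6, 37]
  queue [20] -> pop 20, enqueue [9], visited so far: [27, 23, 47, 21, 33, 6, 37, 20]
  queue [9] -> pop 9, enqueue [13], visited so far: [27, 23, 47, 21, 33, 6, 37, 20, 9]
  queue [13] -> pop 13, enqueue [none], visited so far: [27, 23, 47, 21, 33, 6, 37, 20, 9, 13]
Result: [27, 23, 47, 21, 33, 6, 37, 20, 9, 13]


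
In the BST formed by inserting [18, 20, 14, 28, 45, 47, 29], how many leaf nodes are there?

Tree built from: [18, 20, 14, 28, 45, 47, 29]
Tree (level-order array): [18, 14, 20, None, None, None, 28, None, 45, 29, 47]
Rule: A leaf has 0 children.
Per-node child counts:
  node 18: 2 child(ren)
  node 14: 0 child(ren)
  node 20: 1 child(ren)
  node 28: 1 child(ren)
  node 45: 2 child(ren)
  node 29: 0 child(ren)
  node 47: 0 child(ren)
Matching nodes: [14, 29, 47]
Count of leaf nodes: 3


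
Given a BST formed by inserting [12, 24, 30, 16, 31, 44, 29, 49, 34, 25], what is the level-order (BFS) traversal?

Tree insertion order: [12, 24, 30, 16, 31, 44, 29, 49, 34, 25]
Tree (level-order array): [12, None, 24, 16, 30, None, None, 29, 31, 25, None, None, 44, None, None, 34, 49]
BFS from the root, enqueuing left then right child of each popped node:
  queue [12] -> pop 12, enqueue [24], visited so far: [12]
  queue [24] -> pop 24, enqueue [16, 30], visited so far: [12, 24]
  queue [16, 30] -> pop 16, enqueue [none], visited so far: [12, 24, 16]
  queue [30] -> pop 30, enqueue [29, 31], visited so far: [12, 24, 16, 30]
  queue [29, 31] -> pop 29, enqueue [25], visited so far: [12, 24, 16, 30, 29]
  queue [31, 25] -> pop 31, enqueue [44], visited so far: [12, 24, 16, 30, 29, 31]
  queue [25, 44] -> pop 25, enqueue [none], visited so far: [12, 24, 16, 30, 29, 31, 25]
  queue [44] -> pop 44, enqueue [34, 49], visited so far: [12, 24, 16, 30, 29, 31, 25, 44]
  queue [34, 49] -> pop 34, enqueue [none], visited so far: [12, 24, 16, 30, 29, 31, 25, 44, 34]
  queue [49] -> pop 49, enqueue [none], visited so far: [12, 24, 16, 30, 29, 31, 25, 44, 34, 49]
Result: [12, 24, 16, 30, 29, 31, 25, 44, 34, 49]


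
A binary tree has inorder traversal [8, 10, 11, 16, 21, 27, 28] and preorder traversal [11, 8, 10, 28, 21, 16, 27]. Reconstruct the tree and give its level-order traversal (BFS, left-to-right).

Inorder:  [8, 10, 11, 16, 21, 27, 28]
Preorder: [11, 8, 10, 28, 21, 16, 27]
Algorithm: preorder visits root first, so consume preorder in order;
for each root, split the current inorder slice at that value into
left-subtree inorder and right-subtree inorder, then recurse.
Recursive splits:
  root=11; inorder splits into left=[8, 10], right=[16, 21, 27, 28]
  root=8; inorder splits into left=[], right=[10]
  root=10; inorder splits into left=[], right=[]
  root=28; inorder splits into left=[16, 21, 27], right=[]
  root=21; inorder splits into left=[16], right=[27]
  root=16; inorder splits into left=[], right=[]
  root=27; inorder splits into left=[], right=[]
Reconstructed level-order: [11, 8, 28, 10, 21, 16, 27]


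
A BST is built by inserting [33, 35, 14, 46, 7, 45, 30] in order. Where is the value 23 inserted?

Starting tree (level order): [33, 14, 35, 7, 30, None, 46, None, None, None, None, 45]
Insertion path: 33 -> 14 -> 30
Result: insert 23 as left child of 30
Final tree (level order): [33, 14, 35, 7, 30, None, 46, None, None, 23, None, 45]


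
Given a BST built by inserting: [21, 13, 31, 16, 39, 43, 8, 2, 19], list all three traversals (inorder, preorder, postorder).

Tree insertion order: [21, 13, 31, 16, 39, 43, 8, 2, 19]
Tree (level-order array): [21, 13, 31, 8, 16, None, 39, 2, None, None, 19, None, 43]
Inorder (L, root, R): [2, 8, 13, 16, 19, 21, 31, 39, 43]
Preorder (root, L, R): [21, 13, 8, 2, 16, 19, 31, 39, 43]
Postorder (L, R, root): [2, 8, 19, 16, 13, 43, 39, 31, 21]


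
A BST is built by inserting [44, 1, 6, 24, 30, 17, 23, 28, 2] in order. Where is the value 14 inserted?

Starting tree (level order): [44, 1, None, None, 6, 2, 24, None, None, 17, 30, None, 23, 28]
Insertion path: 44 -> 1 -> 6 -> 24 -> 17
Result: insert 14 as left child of 17
Final tree (level order): [44, 1, None, None, 6, 2, 24, None, None, 17, 30, 14, 23, 28]


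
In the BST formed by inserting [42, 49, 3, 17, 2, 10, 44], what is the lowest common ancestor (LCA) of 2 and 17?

Tree insertion order: [42, 49, 3, 17, 2, 10, 44]
Tree (level-order array): [42, 3, 49, 2, 17, 44, None, None, None, 10]
In a BST, the LCA of p=2, q=17 is the first node v on the
root-to-leaf path with p <= v <= q (go left if both < v, right if both > v).
Walk from root:
  at 42: both 2 and 17 < 42, go left
  at 3: 2 <= 3 <= 17, this is the LCA
LCA = 3


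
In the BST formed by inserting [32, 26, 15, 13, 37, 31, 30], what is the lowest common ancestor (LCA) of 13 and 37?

Tree insertion order: [32, 26, 15, 13, 37, 31, 30]
Tree (level-order array): [32, 26, 37, 15, 31, None, None, 13, None, 30]
In a BST, the LCA of p=13, q=37 is the first node v on the
root-to-leaf path with p <= v <= q (go left if both < v, right if both > v).
Walk from root:
  at 32: 13 <= 32 <= 37, this is the LCA
LCA = 32


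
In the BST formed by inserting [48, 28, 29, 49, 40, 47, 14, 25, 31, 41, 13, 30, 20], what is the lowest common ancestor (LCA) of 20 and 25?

Tree insertion order: [48, 28, 29, 49, 40, 47, 14, 25, 31, 41, 13, 30, 20]
Tree (level-order array): [48, 28, 49, 14, 29, None, None, 13, 25, None, 40, None, None, 20, None, 31, 47, None, None, 30, None, 41]
In a BST, the LCA of p=20, q=25 is the first node v on the
root-to-leaf path with p <= v <= q (go left if both < v, right if both > v).
Walk from root:
  at 48: both 20 and 25 < 48, go left
  at 28: both 20 and 25 < 28, go left
  at 14: both 20 and 25 > 14, go right
  at 25: 20 <= 25 <= 25, this is the LCA
LCA = 25


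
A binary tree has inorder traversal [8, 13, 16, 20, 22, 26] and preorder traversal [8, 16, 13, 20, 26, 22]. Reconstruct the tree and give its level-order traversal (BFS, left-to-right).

Inorder:  [8, 13, 16, 20, 22, 26]
Preorder: [8, 16, 13, 20, 26, 22]
Algorithm: preorder visits root first, so consume preorder in order;
for each root, split the current inorder slice at that value into
left-subtree inorder and right-subtree inorder, then recurse.
Recursive splits:
  root=8; inorder splits into left=[], right=[13, 16, 20, 22, 26]
  root=16; inorder splits into left=[13], right=[20, 22, 26]
  root=13; inorder splits into left=[], right=[]
  root=20; inorder splits into left=[], right=[22, 26]
  root=26; inorder splits into left=[22], right=[]
  root=22; inorder splits into left=[], right=[]
Reconstructed level-order: [8, 16, 13, 20, 26, 22]


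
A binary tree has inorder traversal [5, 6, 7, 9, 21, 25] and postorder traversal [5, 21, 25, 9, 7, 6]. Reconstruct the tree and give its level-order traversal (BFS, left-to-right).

Inorder:   [5, 6, 7, 9, 21, 25]
Postorder: [5, 21, 25, 9, 7, 6]
Algorithm: postorder visits root last, so walk postorder right-to-left;
each value is the root of the current inorder slice — split it at that
value, recurse on the right subtree first, then the left.
Recursive splits:
  root=6; inorder splits into left=[5], right=[7, 9, 21, 25]
  root=7; inorder splits into left=[], right=[9, 21, 25]
  root=9; inorder splits into left=[], right=[21, 25]
  root=25; inorder splits into left=[21], right=[]
  root=21; inorder splits into left=[], right=[]
  root=5; inorder splits into left=[], right=[]
Reconstructed level-order: [6, 5, 7, 9, 25, 21]


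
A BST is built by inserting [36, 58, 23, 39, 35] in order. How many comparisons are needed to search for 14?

Search path for 14: 36 -> 23
Found: False
Comparisons: 2


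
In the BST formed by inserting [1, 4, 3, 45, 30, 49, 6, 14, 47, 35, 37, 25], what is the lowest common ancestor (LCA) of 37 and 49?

Tree insertion order: [1, 4, 3, 45, 30, 49, 6, 14, 47, 35, 37, 25]
Tree (level-order array): [1, None, 4, 3, 45, None, None, 30, 49, 6, 35, 47, None, None, 14, None, 37, None, None, None, 25]
In a BST, the LCA of p=37, q=49 is the first node v on the
root-to-leaf path with p <= v <= q (go left if both < v, right if both > v).
Walk from root:
  at 1: both 37 and 49 > 1, go right
  at 4: both 37 and 49 > 4, go right
  at 45: 37 <= 45 <= 49, this is the LCA
LCA = 45


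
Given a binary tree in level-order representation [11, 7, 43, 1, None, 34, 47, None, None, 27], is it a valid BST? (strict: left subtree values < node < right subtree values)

Level-order array: [11, 7, 43, 1, None, 34, 47, None, None, 27]
Validate using subtree bounds (lo, hi): at each node, require lo < value < hi,
then recurse left with hi=value and right with lo=value.
Preorder trace (stopping at first violation):
  at node 11 with bounds (-inf, +inf): OK
  at node 7 with bounds (-inf, 11): OK
  at node 1 with bounds (-inf, 7): OK
  at node 43 with bounds (11, +inf): OK
  at node 34 with bounds (11, 43): OK
  at node 27 with bounds (11, 34): OK
  at node 47 with bounds (43, +inf): OK
No violation found at any node.
Result: Valid BST


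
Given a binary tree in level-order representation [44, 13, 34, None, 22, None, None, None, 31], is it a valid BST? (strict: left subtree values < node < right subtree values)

Level-order array: [44, 13, 34, None, 22, None, None, None, 31]
Validate using subtree bounds (lo, hi): at each node, require lo < value < hi,
then recurse left with hi=value and right with lo=value.
Preorder trace (stopping at first violation):
  at node 44 with bounds (-inf, +inf): OK
  at node 13 with bounds (-inf, 44): OK
  at node 22 with bounds (13, 44): OK
  at node 31 with bounds (22, 44): OK
  at node 34 with bounds (44, +inf): VIOLATION
Node 34 violates its bound: not (44 < 34 < +inf).
Result: Not a valid BST
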